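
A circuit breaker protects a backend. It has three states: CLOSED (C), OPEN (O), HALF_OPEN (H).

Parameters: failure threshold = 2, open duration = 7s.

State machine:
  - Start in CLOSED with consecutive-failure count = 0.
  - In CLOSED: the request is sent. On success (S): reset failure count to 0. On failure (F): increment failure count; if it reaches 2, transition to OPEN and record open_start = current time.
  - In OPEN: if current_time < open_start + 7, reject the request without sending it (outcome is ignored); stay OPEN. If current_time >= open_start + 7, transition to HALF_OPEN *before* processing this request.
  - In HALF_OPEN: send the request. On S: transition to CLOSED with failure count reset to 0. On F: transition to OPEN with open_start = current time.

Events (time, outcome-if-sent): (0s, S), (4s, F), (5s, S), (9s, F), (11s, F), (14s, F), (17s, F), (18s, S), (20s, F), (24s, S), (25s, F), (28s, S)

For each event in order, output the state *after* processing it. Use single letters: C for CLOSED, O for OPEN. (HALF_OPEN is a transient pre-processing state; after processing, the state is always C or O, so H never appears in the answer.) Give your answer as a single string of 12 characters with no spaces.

State after each event:
  event#1 t=0s outcome=S: state=CLOSED
  event#2 t=4s outcome=F: state=CLOSED
  event#3 t=5s outcome=S: state=CLOSED
  event#4 t=9s outcome=F: state=CLOSED
  event#5 t=11s outcome=F: state=OPEN
  event#6 t=14s outcome=F: state=OPEN
  event#7 t=17s outcome=F: state=OPEN
  event#8 t=18s outcome=S: state=CLOSED
  event#9 t=20s outcome=F: state=CLOSED
  event#10 t=24s outcome=S: state=CLOSED
  event#11 t=25s outcome=F: state=CLOSED
  event#12 t=28s outcome=S: state=CLOSED

Answer: CCCCOOOCCCCC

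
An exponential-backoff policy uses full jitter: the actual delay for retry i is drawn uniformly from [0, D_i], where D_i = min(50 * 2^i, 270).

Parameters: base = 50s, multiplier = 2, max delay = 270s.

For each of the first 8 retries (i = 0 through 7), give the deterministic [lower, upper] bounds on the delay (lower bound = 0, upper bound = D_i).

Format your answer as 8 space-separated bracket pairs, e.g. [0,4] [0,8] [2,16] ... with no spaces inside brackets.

Computing bounds per retry:
  i=0: D_i=min(50*2^0,270)=50, bounds=[0,50]
  i=1: D_i=min(50*2^1,270)=100, bounds=[0,100]
  i=2: D_i=min(50*2^2,270)=200, bounds=[0,200]
  i=3: D_i=min(50*2^3,270)=270, bounds=[0,270]
  i=4: D_i=min(50*2^4,270)=270, bounds=[0,270]
  i=5: D_i=min(50*2^5,270)=270, bounds=[0,270]
  i=6: D_i=min(50*2^6,270)=270, bounds=[0,270]
  i=7: D_i=min(50*2^7,270)=270, bounds=[0,270]

Answer: [0,50] [0,100] [0,200] [0,270] [0,270] [0,270] [0,270] [0,270]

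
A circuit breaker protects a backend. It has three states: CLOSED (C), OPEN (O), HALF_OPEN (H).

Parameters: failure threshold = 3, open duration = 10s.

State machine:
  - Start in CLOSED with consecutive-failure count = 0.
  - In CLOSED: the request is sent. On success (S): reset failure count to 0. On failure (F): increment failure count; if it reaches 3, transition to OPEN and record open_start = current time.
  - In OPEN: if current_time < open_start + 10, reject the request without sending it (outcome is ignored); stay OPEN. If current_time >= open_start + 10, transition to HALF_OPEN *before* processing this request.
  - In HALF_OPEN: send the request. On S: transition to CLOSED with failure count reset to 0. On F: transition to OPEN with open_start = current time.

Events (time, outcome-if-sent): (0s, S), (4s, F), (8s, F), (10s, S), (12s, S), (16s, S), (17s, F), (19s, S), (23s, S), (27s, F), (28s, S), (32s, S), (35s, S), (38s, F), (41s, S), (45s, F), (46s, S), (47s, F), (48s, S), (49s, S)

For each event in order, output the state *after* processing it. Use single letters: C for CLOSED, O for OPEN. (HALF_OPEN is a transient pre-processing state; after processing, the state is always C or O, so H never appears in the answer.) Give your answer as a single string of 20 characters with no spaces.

State after each event:
  event#1 t=0s outcome=S: state=CLOSED
  event#2 t=4s outcome=F: state=CLOSED
  event#3 t=8s outcome=F: state=CLOSED
  event#4 t=10s outcome=S: state=CLOSED
  event#5 t=12s outcome=S: state=CLOSED
  event#6 t=16s outcome=S: state=CLOSED
  event#7 t=17s outcome=F: state=CLOSED
  event#8 t=19s outcome=S: state=CLOSED
  event#9 t=23s outcome=S: state=CLOSED
  event#10 t=27s outcome=F: state=CLOSED
  event#11 t=28s outcome=S: state=CLOSED
  event#12 t=32s outcome=S: state=CLOSED
  event#13 t=35s outcome=S: state=CLOSED
  event#14 t=38s outcome=F: state=CLOSED
  event#15 t=41s outcome=S: state=CLOSED
  event#16 t=45s outcome=F: state=CLOSED
  event#17 t=46s outcome=S: state=CLOSED
  event#18 t=47s outcome=F: state=CLOSED
  event#19 t=48s outcome=S: state=CLOSED
  event#20 t=49s outcome=S: state=CLOSED

Answer: CCCCCCCCCCCCCCCCCCCC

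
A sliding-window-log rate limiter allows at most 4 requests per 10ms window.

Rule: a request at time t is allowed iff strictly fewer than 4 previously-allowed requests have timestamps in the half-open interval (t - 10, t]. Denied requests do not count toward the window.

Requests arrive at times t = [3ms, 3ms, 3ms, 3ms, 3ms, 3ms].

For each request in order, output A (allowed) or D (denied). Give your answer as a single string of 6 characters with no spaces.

Answer: AAAADD

Derivation:
Tracking allowed requests in the window:
  req#1 t=3ms: ALLOW
  req#2 t=3ms: ALLOW
  req#3 t=3ms: ALLOW
  req#4 t=3ms: ALLOW
  req#5 t=3ms: DENY
  req#6 t=3ms: DENY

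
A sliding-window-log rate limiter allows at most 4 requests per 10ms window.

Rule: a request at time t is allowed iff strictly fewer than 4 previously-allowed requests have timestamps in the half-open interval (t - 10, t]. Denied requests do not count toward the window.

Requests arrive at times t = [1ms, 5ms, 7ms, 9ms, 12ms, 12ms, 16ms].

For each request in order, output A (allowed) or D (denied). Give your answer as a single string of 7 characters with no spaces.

Tracking allowed requests in the window:
  req#1 t=1ms: ALLOW
  req#2 t=5ms: ALLOW
  req#3 t=7ms: ALLOW
  req#4 t=9ms: ALLOW
  req#5 t=12ms: ALLOW
  req#6 t=12ms: DENY
  req#7 t=16ms: ALLOW

Answer: AAAAADA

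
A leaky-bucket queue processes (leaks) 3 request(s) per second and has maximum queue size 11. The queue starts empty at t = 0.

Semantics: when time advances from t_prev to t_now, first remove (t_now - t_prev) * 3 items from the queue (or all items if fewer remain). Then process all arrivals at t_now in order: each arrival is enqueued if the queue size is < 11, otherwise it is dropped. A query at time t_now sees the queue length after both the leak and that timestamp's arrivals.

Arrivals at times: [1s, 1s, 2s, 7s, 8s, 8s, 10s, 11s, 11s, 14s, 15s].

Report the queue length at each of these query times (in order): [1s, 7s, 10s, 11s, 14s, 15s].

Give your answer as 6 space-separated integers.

Answer: 2 1 1 2 1 1

Derivation:
Queue lengths at query times:
  query t=1s: backlog = 2
  query t=7s: backlog = 1
  query t=10s: backlog = 1
  query t=11s: backlog = 2
  query t=14s: backlog = 1
  query t=15s: backlog = 1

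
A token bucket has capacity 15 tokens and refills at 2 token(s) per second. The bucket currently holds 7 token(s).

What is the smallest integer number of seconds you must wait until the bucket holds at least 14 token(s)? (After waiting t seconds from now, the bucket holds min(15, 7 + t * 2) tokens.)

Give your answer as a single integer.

Answer: 4

Derivation:
Need 7 + t * 2 >= 14, so t >= 7/2.
Smallest integer t = ceil(7/2) = 4.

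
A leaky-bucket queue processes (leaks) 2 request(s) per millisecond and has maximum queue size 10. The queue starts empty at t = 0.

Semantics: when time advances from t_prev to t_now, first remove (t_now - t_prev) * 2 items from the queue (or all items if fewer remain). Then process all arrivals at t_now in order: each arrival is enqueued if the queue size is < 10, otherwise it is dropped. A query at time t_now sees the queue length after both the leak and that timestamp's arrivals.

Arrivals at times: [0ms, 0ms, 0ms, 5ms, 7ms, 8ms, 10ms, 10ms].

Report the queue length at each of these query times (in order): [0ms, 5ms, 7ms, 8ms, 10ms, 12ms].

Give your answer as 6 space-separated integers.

Queue lengths at query times:
  query t=0ms: backlog = 3
  query t=5ms: backlog = 1
  query t=7ms: backlog = 1
  query t=8ms: backlog = 1
  query t=10ms: backlog = 2
  query t=12ms: backlog = 0

Answer: 3 1 1 1 2 0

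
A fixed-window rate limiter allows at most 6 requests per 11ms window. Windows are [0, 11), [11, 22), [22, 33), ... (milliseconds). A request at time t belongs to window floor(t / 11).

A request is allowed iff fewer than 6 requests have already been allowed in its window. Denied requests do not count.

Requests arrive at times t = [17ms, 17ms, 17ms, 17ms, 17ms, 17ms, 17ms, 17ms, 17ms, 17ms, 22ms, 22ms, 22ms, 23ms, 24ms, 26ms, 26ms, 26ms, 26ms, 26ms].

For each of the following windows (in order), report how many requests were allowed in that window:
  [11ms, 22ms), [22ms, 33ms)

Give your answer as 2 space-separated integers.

Processing requests:
  req#1 t=17ms (window 1): ALLOW
  req#2 t=17ms (window 1): ALLOW
  req#3 t=17ms (window 1): ALLOW
  req#4 t=17ms (window 1): ALLOW
  req#5 t=17ms (window 1): ALLOW
  req#6 t=17ms (window 1): ALLOW
  req#7 t=17ms (window 1): DENY
  req#8 t=17ms (window 1): DENY
  req#9 t=17ms (window 1): DENY
  req#10 t=17ms (window 1): DENY
  req#11 t=22ms (window 2): ALLOW
  req#12 t=22ms (window 2): ALLOW
  req#13 t=22ms (window 2): ALLOW
  req#14 t=23ms (window 2): ALLOW
  req#15 t=24ms (window 2): ALLOW
  req#16 t=26ms (window 2): ALLOW
  req#17 t=26ms (window 2): DENY
  req#18 t=26ms (window 2): DENY
  req#19 t=26ms (window 2): DENY
  req#20 t=26ms (window 2): DENY

Allowed counts by window: 6 6

Answer: 6 6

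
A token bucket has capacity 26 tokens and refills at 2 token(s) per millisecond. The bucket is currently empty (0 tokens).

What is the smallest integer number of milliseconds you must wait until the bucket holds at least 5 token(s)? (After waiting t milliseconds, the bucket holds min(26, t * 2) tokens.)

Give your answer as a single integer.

Answer: 3

Derivation:
Need t * 2 >= 5, so t >= 5/2.
Smallest integer t = ceil(5/2) = 3.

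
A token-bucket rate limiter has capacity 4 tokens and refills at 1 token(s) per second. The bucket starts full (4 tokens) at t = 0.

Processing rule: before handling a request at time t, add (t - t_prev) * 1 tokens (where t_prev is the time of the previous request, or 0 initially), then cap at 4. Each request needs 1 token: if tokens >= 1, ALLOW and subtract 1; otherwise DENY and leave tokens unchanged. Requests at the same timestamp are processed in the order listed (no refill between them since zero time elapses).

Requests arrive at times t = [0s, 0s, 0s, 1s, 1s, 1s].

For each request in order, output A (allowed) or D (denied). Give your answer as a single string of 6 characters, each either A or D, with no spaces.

Simulating step by step:
  req#1 t=0s: ALLOW
  req#2 t=0s: ALLOW
  req#3 t=0s: ALLOW
  req#4 t=1s: ALLOW
  req#5 t=1s: ALLOW
  req#6 t=1s: DENY

Answer: AAAAAD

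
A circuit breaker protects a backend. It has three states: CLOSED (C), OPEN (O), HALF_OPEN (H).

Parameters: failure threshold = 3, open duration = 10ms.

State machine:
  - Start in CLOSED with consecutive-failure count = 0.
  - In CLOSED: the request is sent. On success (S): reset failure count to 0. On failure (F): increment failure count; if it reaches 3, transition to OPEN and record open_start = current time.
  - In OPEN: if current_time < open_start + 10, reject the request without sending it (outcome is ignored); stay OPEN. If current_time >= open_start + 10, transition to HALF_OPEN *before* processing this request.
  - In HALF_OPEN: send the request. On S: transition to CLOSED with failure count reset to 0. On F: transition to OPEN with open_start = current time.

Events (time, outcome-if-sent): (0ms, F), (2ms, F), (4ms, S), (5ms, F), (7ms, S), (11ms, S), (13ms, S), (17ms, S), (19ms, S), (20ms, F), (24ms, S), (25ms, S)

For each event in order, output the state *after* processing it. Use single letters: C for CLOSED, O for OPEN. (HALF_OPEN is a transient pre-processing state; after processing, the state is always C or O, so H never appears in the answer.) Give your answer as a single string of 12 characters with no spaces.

State after each event:
  event#1 t=0ms outcome=F: state=CLOSED
  event#2 t=2ms outcome=F: state=CLOSED
  event#3 t=4ms outcome=S: state=CLOSED
  event#4 t=5ms outcome=F: state=CLOSED
  event#5 t=7ms outcome=S: state=CLOSED
  event#6 t=11ms outcome=S: state=CLOSED
  event#7 t=13ms outcome=S: state=CLOSED
  event#8 t=17ms outcome=S: state=CLOSED
  event#9 t=19ms outcome=S: state=CLOSED
  event#10 t=20ms outcome=F: state=CLOSED
  event#11 t=24ms outcome=S: state=CLOSED
  event#12 t=25ms outcome=S: state=CLOSED

Answer: CCCCCCCCCCCC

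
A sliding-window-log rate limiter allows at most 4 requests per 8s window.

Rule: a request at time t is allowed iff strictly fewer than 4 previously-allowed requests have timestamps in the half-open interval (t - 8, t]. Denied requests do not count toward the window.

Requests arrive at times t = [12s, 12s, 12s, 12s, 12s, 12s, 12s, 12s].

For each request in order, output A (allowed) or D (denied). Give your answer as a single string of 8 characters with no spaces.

Answer: AAAADDDD

Derivation:
Tracking allowed requests in the window:
  req#1 t=12s: ALLOW
  req#2 t=12s: ALLOW
  req#3 t=12s: ALLOW
  req#4 t=12s: ALLOW
  req#5 t=12s: DENY
  req#6 t=12s: DENY
  req#7 t=12s: DENY
  req#8 t=12s: DENY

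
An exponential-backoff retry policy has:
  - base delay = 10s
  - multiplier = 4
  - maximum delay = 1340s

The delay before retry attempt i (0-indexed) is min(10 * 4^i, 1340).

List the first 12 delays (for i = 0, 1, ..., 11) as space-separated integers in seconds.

Answer: 10 40 160 640 1340 1340 1340 1340 1340 1340 1340 1340

Derivation:
Computing each delay:
  i=0: min(10*4^0, 1340) = 10
  i=1: min(10*4^1, 1340) = 40
  i=2: min(10*4^2, 1340) = 160
  i=3: min(10*4^3, 1340) = 640
  i=4: min(10*4^4, 1340) = 1340
  i=5: min(10*4^5, 1340) = 1340
  i=6: min(10*4^6, 1340) = 1340
  i=7: min(10*4^7, 1340) = 1340
  i=8: min(10*4^8, 1340) = 1340
  i=9: min(10*4^9, 1340) = 1340
  i=10: min(10*4^10, 1340) = 1340
  i=11: min(10*4^11, 1340) = 1340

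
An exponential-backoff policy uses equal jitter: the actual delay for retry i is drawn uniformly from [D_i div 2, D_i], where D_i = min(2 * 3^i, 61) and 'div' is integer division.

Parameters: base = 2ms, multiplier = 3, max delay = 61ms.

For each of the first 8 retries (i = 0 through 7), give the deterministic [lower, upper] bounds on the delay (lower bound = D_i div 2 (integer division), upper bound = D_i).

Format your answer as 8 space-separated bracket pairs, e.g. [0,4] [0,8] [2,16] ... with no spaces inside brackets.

Answer: [1,2] [3,6] [9,18] [27,54] [30,61] [30,61] [30,61] [30,61]

Derivation:
Computing bounds per retry:
  i=0: D_i=min(2*3^0,61)=2, bounds=[1,2]
  i=1: D_i=min(2*3^1,61)=6, bounds=[3,6]
  i=2: D_i=min(2*3^2,61)=18, bounds=[9,18]
  i=3: D_i=min(2*3^3,61)=54, bounds=[27,54]
  i=4: D_i=min(2*3^4,61)=61, bounds=[30,61]
  i=5: D_i=min(2*3^5,61)=61, bounds=[30,61]
  i=6: D_i=min(2*3^6,61)=61, bounds=[30,61]
  i=7: D_i=min(2*3^7,61)=61, bounds=[30,61]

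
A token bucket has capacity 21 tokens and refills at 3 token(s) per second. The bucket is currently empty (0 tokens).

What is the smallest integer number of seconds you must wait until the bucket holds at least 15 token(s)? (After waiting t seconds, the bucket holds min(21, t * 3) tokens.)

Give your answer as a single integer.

Need t * 3 >= 15, so t >= 15/3.
Smallest integer t = ceil(15/3) = 5.

Answer: 5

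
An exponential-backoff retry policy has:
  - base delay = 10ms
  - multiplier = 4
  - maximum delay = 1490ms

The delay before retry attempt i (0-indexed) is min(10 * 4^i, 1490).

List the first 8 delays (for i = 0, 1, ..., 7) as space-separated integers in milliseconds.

Answer: 10 40 160 640 1490 1490 1490 1490

Derivation:
Computing each delay:
  i=0: min(10*4^0, 1490) = 10
  i=1: min(10*4^1, 1490) = 40
  i=2: min(10*4^2, 1490) = 160
  i=3: min(10*4^3, 1490) = 640
  i=4: min(10*4^4, 1490) = 1490
  i=5: min(10*4^5, 1490) = 1490
  i=6: min(10*4^6, 1490) = 1490
  i=7: min(10*4^7, 1490) = 1490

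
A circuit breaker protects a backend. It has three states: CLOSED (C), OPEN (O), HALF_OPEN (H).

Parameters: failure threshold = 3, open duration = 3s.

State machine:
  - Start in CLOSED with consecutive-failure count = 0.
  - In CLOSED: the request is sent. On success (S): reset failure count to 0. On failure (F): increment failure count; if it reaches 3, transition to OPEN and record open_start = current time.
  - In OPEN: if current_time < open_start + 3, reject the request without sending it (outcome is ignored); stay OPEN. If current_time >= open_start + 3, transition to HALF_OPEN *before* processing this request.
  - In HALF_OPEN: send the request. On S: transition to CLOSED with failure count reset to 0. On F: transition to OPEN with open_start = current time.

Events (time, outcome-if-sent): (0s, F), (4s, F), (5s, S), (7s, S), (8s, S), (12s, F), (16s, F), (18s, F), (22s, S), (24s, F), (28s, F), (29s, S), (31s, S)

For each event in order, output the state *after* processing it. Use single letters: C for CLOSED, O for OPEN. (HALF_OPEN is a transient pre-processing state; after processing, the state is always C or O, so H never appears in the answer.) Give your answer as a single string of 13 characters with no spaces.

Answer: CCCCCCCOCCCCC

Derivation:
State after each event:
  event#1 t=0s outcome=F: state=CLOSED
  event#2 t=4s outcome=F: state=CLOSED
  event#3 t=5s outcome=S: state=CLOSED
  event#4 t=7s outcome=S: state=CLOSED
  event#5 t=8s outcome=S: state=CLOSED
  event#6 t=12s outcome=F: state=CLOSED
  event#7 t=16s outcome=F: state=CLOSED
  event#8 t=18s outcome=F: state=OPEN
  event#9 t=22s outcome=S: state=CLOSED
  event#10 t=24s outcome=F: state=CLOSED
  event#11 t=28s outcome=F: state=CLOSED
  event#12 t=29s outcome=S: state=CLOSED
  event#13 t=31s outcome=S: state=CLOSED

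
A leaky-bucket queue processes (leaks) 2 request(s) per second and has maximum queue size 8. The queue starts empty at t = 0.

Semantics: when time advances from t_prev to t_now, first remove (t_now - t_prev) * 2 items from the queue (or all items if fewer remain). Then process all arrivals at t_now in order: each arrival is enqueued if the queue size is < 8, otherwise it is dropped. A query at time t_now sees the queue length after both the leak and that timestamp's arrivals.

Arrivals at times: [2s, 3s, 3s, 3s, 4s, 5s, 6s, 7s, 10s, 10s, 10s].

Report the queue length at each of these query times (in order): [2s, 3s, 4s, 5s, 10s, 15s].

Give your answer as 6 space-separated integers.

Answer: 1 3 2 1 3 0

Derivation:
Queue lengths at query times:
  query t=2s: backlog = 1
  query t=3s: backlog = 3
  query t=4s: backlog = 2
  query t=5s: backlog = 1
  query t=10s: backlog = 3
  query t=15s: backlog = 0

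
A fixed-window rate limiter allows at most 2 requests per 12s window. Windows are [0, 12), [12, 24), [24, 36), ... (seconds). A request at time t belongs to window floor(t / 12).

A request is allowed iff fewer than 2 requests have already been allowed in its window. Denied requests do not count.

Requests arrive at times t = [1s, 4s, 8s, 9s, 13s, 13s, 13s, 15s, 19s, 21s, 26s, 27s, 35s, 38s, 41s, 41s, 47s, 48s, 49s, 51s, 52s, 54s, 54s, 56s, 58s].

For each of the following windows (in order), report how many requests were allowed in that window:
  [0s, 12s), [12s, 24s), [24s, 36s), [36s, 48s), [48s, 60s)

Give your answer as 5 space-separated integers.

Processing requests:
  req#1 t=1s (window 0): ALLOW
  req#2 t=4s (window 0): ALLOW
  req#3 t=8s (window 0): DENY
  req#4 t=9s (window 0): DENY
  req#5 t=13s (window 1): ALLOW
  req#6 t=13s (window 1): ALLOW
  req#7 t=13s (window 1): DENY
  req#8 t=15s (window 1): DENY
  req#9 t=19s (window 1): DENY
  req#10 t=21s (window 1): DENY
  req#11 t=26s (window 2): ALLOW
  req#12 t=27s (window 2): ALLOW
  req#13 t=35s (window 2): DENY
  req#14 t=38s (window 3): ALLOW
  req#15 t=41s (window 3): ALLOW
  req#16 t=41s (window 3): DENY
  req#17 t=47s (window 3): DENY
  req#18 t=48s (window 4): ALLOW
  req#19 t=49s (window 4): ALLOW
  req#20 t=51s (window 4): DENY
  req#21 t=52s (window 4): DENY
  req#22 t=54s (window 4): DENY
  req#23 t=54s (window 4): DENY
  req#24 t=56s (window 4): DENY
  req#25 t=58s (window 4): DENY

Allowed counts by window: 2 2 2 2 2

Answer: 2 2 2 2 2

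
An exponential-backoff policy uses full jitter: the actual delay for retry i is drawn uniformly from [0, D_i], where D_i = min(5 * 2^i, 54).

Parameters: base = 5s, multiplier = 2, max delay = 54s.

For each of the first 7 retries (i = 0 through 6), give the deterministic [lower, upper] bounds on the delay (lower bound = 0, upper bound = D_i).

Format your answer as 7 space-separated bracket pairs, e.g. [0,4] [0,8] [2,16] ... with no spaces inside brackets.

Answer: [0,5] [0,10] [0,20] [0,40] [0,54] [0,54] [0,54]

Derivation:
Computing bounds per retry:
  i=0: D_i=min(5*2^0,54)=5, bounds=[0,5]
  i=1: D_i=min(5*2^1,54)=10, bounds=[0,10]
  i=2: D_i=min(5*2^2,54)=20, bounds=[0,20]
  i=3: D_i=min(5*2^3,54)=40, bounds=[0,40]
  i=4: D_i=min(5*2^4,54)=54, bounds=[0,54]
  i=5: D_i=min(5*2^5,54)=54, bounds=[0,54]
  i=6: D_i=min(5*2^6,54)=54, bounds=[0,54]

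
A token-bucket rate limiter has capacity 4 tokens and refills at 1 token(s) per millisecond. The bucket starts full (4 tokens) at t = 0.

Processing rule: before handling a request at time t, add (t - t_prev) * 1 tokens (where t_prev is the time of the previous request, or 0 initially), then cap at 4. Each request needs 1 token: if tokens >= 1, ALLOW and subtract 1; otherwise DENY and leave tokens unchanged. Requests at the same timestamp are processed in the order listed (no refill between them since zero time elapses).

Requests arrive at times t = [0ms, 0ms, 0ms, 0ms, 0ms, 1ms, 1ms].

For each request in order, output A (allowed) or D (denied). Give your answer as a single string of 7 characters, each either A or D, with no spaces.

Simulating step by step:
  req#1 t=0ms: ALLOW
  req#2 t=0ms: ALLOW
  req#3 t=0ms: ALLOW
  req#4 t=0ms: ALLOW
  req#5 t=0ms: DENY
  req#6 t=1ms: ALLOW
  req#7 t=1ms: DENY

Answer: AAAADAD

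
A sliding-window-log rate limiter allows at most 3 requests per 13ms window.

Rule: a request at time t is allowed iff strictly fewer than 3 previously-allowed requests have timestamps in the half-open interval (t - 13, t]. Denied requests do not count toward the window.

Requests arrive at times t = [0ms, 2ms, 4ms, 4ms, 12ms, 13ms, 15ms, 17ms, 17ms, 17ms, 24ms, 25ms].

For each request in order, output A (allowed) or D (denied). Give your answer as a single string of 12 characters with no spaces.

Answer: AAADDAAADDDD

Derivation:
Tracking allowed requests in the window:
  req#1 t=0ms: ALLOW
  req#2 t=2ms: ALLOW
  req#3 t=4ms: ALLOW
  req#4 t=4ms: DENY
  req#5 t=12ms: DENY
  req#6 t=13ms: ALLOW
  req#7 t=15ms: ALLOW
  req#8 t=17ms: ALLOW
  req#9 t=17ms: DENY
  req#10 t=17ms: DENY
  req#11 t=24ms: DENY
  req#12 t=25ms: DENY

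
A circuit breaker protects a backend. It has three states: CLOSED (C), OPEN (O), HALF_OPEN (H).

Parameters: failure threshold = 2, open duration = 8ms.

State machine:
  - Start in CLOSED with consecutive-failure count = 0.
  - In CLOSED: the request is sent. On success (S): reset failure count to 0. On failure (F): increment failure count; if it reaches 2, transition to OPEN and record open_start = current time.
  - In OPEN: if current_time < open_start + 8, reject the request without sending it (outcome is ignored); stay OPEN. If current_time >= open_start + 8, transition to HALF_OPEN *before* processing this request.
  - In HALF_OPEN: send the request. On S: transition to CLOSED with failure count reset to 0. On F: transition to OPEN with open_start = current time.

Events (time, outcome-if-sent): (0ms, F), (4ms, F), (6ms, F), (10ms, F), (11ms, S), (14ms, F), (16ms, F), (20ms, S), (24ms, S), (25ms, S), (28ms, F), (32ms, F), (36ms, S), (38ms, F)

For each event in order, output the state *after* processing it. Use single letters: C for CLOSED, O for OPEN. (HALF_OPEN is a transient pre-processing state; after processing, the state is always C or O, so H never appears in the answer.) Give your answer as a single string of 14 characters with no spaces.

State after each event:
  event#1 t=0ms outcome=F: state=CLOSED
  event#2 t=4ms outcome=F: state=OPEN
  event#3 t=6ms outcome=F: state=OPEN
  event#4 t=10ms outcome=F: state=OPEN
  event#5 t=11ms outcome=S: state=OPEN
  event#6 t=14ms outcome=F: state=OPEN
  event#7 t=16ms outcome=F: state=OPEN
  event#8 t=20ms outcome=S: state=OPEN
  event#9 t=24ms outcome=S: state=CLOSED
  event#10 t=25ms outcome=S: state=CLOSED
  event#11 t=28ms outcome=F: state=CLOSED
  event#12 t=32ms outcome=F: state=OPEN
  event#13 t=36ms outcome=S: state=OPEN
  event#14 t=38ms outcome=F: state=OPEN

Answer: COOOOOOOCCCOOO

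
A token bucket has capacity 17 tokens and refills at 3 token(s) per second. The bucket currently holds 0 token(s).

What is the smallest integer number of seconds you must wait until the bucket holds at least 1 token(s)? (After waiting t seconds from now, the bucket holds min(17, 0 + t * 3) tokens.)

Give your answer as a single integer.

Answer: 1

Derivation:
Need 0 + t * 3 >= 1, so t >= 1/3.
Smallest integer t = ceil(1/3) = 1.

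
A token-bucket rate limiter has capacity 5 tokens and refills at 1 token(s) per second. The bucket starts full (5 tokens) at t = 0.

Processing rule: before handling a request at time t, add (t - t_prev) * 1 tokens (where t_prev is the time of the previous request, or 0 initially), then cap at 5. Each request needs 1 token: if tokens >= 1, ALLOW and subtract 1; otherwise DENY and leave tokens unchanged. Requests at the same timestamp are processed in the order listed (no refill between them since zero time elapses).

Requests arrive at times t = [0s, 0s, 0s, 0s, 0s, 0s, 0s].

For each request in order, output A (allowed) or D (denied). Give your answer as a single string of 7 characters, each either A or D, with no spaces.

Simulating step by step:
  req#1 t=0s: ALLOW
  req#2 t=0s: ALLOW
  req#3 t=0s: ALLOW
  req#4 t=0s: ALLOW
  req#5 t=0s: ALLOW
  req#6 t=0s: DENY
  req#7 t=0s: DENY

Answer: AAAAADD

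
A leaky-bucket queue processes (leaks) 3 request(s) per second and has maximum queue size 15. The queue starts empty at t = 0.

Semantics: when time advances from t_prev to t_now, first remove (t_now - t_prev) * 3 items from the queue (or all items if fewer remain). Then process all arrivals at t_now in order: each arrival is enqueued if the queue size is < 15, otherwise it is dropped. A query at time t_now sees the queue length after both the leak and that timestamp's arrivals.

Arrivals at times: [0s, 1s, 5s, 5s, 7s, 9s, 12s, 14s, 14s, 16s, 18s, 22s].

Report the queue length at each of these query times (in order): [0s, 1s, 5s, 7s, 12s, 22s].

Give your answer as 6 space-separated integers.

Queue lengths at query times:
  query t=0s: backlog = 1
  query t=1s: backlog = 1
  query t=5s: backlog = 2
  query t=7s: backlog = 1
  query t=12s: backlog = 1
  query t=22s: backlog = 1

Answer: 1 1 2 1 1 1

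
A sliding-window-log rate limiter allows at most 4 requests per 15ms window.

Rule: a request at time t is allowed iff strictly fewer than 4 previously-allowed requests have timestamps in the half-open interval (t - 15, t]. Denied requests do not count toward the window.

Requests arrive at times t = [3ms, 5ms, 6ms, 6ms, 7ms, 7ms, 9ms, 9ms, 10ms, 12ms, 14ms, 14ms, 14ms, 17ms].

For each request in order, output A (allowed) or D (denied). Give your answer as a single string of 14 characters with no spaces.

Answer: AAAADDDDDDDDDD

Derivation:
Tracking allowed requests in the window:
  req#1 t=3ms: ALLOW
  req#2 t=5ms: ALLOW
  req#3 t=6ms: ALLOW
  req#4 t=6ms: ALLOW
  req#5 t=7ms: DENY
  req#6 t=7ms: DENY
  req#7 t=9ms: DENY
  req#8 t=9ms: DENY
  req#9 t=10ms: DENY
  req#10 t=12ms: DENY
  req#11 t=14ms: DENY
  req#12 t=14ms: DENY
  req#13 t=14ms: DENY
  req#14 t=17ms: DENY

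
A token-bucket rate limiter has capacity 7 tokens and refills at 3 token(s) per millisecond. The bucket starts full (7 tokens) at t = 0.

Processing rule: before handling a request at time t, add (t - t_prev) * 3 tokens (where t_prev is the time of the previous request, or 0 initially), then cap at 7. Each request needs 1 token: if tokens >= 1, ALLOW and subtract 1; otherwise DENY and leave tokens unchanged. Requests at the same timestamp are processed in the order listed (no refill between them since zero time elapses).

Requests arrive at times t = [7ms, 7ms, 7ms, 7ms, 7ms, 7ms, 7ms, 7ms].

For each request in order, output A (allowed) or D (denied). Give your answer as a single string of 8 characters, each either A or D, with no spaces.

Answer: AAAAAAAD

Derivation:
Simulating step by step:
  req#1 t=7ms: ALLOW
  req#2 t=7ms: ALLOW
  req#3 t=7ms: ALLOW
  req#4 t=7ms: ALLOW
  req#5 t=7ms: ALLOW
  req#6 t=7ms: ALLOW
  req#7 t=7ms: ALLOW
  req#8 t=7ms: DENY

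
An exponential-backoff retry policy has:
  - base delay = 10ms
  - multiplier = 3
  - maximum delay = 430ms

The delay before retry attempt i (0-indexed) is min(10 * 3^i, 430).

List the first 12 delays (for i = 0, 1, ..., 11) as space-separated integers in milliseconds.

Answer: 10 30 90 270 430 430 430 430 430 430 430 430

Derivation:
Computing each delay:
  i=0: min(10*3^0, 430) = 10
  i=1: min(10*3^1, 430) = 30
  i=2: min(10*3^2, 430) = 90
  i=3: min(10*3^3, 430) = 270
  i=4: min(10*3^4, 430) = 430
  i=5: min(10*3^5, 430) = 430
  i=6: min(10*3^6, 430) = 430
  i=7: min(10*3^7, 430) = 430
  i=8: min(10*3^8, 430) = 430
  i=9: min(10*3^9, 430) = 430
  i=10: min(10*3^10, 430) = 430
  i=11: min(10*3^11, 430) = 430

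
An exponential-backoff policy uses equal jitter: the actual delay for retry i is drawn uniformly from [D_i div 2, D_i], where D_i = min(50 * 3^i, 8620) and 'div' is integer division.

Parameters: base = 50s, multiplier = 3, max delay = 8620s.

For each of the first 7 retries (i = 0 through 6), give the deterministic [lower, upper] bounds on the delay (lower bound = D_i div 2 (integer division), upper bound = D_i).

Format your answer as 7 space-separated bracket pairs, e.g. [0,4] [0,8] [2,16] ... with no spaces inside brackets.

Answer: [25,50] [75,150] [225,450] [675,1350] [2025,4050] [4310,8620] [4310,8620]

Derivation:
Computing bounds per retry:
  i=0: D_i=min(50*3^0,8620)=50, bounds=[25,50]
  i=1: D_i=min(50*3^1,8620)=150, bounds=[75,150]
  i=2: D_i=min(50*3^2,8620)=450, bounds=[225,450]
  i=3: D_i=min(50*3^3,8620)=1350, bounds=[675,1350]
  i=4: D_i=min(50*3^4,8620)=4050, bounds=[2025,4050]
  i=5: D_i=min(50*3^5,8620)=8620, bounds=[4310,8620]
  i=6: D_i=min(50*3^6,8620)=8620, bounds=[4310,8620]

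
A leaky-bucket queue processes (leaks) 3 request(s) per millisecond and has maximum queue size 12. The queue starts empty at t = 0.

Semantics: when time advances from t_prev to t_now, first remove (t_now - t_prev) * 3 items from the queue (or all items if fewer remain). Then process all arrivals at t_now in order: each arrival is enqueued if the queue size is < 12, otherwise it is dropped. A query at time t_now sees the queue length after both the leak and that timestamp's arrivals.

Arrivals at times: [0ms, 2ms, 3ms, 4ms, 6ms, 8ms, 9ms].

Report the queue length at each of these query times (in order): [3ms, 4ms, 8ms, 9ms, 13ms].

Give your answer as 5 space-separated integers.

Answer: 1 1 1 1 0

Derivation:
Queue lengths at query times:
  query t=3ms: backlog = 1
  query t=4ms: backlog = 1
  query t=8ms: backlog = 1
  query t=9ms: backlog = 1
  query t=13ms: backlog = 0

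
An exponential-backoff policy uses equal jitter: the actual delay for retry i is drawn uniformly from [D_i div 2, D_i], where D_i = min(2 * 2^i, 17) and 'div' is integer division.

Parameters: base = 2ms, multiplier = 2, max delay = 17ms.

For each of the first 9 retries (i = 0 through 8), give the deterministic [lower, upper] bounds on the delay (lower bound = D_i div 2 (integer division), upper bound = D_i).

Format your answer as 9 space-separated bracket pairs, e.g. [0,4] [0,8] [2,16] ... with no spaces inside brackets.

Computing bounds per retry:
  i=0: D_i=min(2*2^0,17)=2, bounds=[1,2]
  i=1: D_i=min(2*2^1,17)=4, bounds=[2,4]
  i=2: D_i=min(2*2^2,17)=8, bounds=[4,8]
  i=3: D_i=min(2*2^3,17)=16, bounds=[8,16]
  i=4: D_i=min(2*2^4,17)=17, bounds=[8,17]
  i=5: D_i=min(2*2^5,17)=17, bounds=[8,17]
  i=6: D_i=min(2*2^6,17)=17, bounds=[8,17]
  i=7: D_i=min(2*2^7,17)=17, bounds=[8,17]
  i=8: D_i=min(2*2^8,17)=17, bounds=[8,17]

Answer: [1,2] [2,4] [4,8] [8,16] [8,17] [8,17] [8,17] [8,17] [8,17]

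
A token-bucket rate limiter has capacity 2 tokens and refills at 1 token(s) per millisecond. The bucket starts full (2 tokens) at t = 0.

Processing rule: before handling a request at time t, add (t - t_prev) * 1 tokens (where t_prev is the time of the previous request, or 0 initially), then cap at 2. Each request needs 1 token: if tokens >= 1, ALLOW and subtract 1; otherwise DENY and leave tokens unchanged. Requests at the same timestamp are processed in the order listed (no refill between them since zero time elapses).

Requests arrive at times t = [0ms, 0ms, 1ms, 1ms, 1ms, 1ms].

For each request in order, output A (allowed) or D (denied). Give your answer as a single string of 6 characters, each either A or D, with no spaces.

Answer: AAADDD

Derivation:
Simulating step by step:
  req#1 t=0ms: ALLOW
  req#2 t=0ms: ALLOW
  req#3 t=1ms: ALLOW
  req#4 t=1ms: DENY
  req#5 t=1ms: DENY
  req#6 t=1ms: DENY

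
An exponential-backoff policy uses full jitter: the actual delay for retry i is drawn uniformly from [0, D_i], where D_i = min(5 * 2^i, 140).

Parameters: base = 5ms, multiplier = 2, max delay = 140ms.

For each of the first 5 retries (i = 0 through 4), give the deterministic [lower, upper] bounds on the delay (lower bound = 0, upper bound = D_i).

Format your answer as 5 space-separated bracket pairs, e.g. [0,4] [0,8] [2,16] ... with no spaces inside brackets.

Answer: [0,5] [0,10] [0,20] [0,40] [0,80]

Derivation:
Computing bounds per retry:
  i=0: D_i=min(5*2^0,140)=5, bounds=[0,5]
  i=1: D_i=min(5*2^1,140)=10, bounds=[0,10]
  i=2: D_i=min(5*2^2,140)=20, bounds=[0,20]
  i=3: D_i=min(5*2^3,140)=40, bounds=[0,40]
  i=4: D_i=min(5*2^4,140)=80, bounds=[0,80]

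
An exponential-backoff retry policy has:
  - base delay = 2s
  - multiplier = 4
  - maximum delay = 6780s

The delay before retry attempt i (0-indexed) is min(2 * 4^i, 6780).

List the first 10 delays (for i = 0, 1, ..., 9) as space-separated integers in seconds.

Answer: 2 8 32 128 512 2048 6780 6780 6780 6780

Derivation:
Computing each delay:
  i=0: min(2*4^0, 6780) = 2
  i=1: min(2*4^1, 6780) = 8
  i=2: min(2*4^2, 6780) = 32
  i=3: min(2*4^3, 6780) = 128
  i=4: min(2*4^4, 6780) = 512
  i=5: min(2*4^5, 6780) = 2048
  i=6: min(2*4^6, 6780) = 6780
  i=7: min(2*4^7, 6780) = 6780
  i=8: min(2*4^8, 6780) = 6780
  i=9: min(2*4^9, 6780) = 6780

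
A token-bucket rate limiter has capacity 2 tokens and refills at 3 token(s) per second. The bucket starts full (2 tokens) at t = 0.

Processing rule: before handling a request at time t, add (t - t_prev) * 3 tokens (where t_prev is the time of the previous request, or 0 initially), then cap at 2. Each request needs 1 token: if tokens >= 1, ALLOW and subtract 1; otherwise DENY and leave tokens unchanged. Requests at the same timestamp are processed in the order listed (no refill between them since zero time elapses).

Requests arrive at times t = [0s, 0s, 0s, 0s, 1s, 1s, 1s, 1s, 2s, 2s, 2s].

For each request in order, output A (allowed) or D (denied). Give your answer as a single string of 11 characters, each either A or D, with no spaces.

Answer: AADDAADDAAD

Derivation:
Simulating step by step:
  req#1 t=0s: ALLOW
  req#2 t=0s: ALLOW
  req#3 t=0s: DENY
  req#4 t=0s: DENY
  req#5 t=1s: ALLOW
  req#6 t=1s: ALLOW
  req#7 t=1s: DENY
  req#8 t=1s: DENY
  req#9 t=2s: ALLOW
  req#10 t=2s: ALLOW
  req#11 t=2s: DENY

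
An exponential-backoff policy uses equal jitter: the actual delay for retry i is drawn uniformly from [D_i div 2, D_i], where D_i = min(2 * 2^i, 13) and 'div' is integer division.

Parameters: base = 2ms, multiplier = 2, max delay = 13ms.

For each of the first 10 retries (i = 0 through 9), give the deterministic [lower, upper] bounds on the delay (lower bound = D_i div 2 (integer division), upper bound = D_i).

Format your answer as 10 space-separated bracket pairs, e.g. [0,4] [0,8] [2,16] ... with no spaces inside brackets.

Answer: [1,2] [2,4] [4,8] [6,13] [6,13] [6,13] [6,13] [6,13] [6,13] [6,13]

Derivation:
Computing bounds per retry:
  i=0: D_i=min(2*2^0,13)=2, bounds=[1,2]
  i=1: D_i=min(2*2^1,13)=4, bounds=[2,4]
  i=2: D_i=min(2*2^2,13)=8, bounds=[4,8]
  i=3: D_i=min(2*2^3,13)=13, bounds=[6,13]
  i=4: D_i=min(2*2^4,13)=13, bounds=[6,13]
  i=5: D_i=min(2*2^5,13)=13, bounds=[6,13]
  i=6: D_i=min(2*2^6,13)=13, bounds=[6,13]
  i=7: D_i=min(2*2^7,13)=13, bounds=[6,13]
  i=8: D_i=min(2*2^8,13)=13, bounds=[6,13]
  i=9: D_i=min(2*2^9,13)=13, bounds=[6,13]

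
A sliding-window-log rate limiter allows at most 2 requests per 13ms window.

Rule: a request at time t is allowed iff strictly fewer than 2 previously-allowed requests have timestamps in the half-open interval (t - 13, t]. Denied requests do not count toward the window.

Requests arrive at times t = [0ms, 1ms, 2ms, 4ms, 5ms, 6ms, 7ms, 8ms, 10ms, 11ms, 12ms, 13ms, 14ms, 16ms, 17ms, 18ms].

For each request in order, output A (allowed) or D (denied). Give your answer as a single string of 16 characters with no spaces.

Tracking allowed requests in the window:
  req#1 t=0ms: ALLOW
  req#2 t=1ms: ALLOW
  req#3 t=2ms: DENY
  req#4 t=4ms: DENY
  req#5 t=5ms: DENY
  req#6 t=6ms: DENY
  req#7 t=7ms: DENY
  req#8 t=8ms: DENY
  req#9 t=10ms: DENY
  req#10 t=11ms: DENY
  req#11 t=12ms: DENY
  req#12 t=13ms: ALLOW
  req#13 t=14ms: ALLOW
  req#14 t=16ms: DENY
  req#15 t=17ms: DENY
  req#16 t=18ms: DENY

Answer: AADDDDDDDDDAADDD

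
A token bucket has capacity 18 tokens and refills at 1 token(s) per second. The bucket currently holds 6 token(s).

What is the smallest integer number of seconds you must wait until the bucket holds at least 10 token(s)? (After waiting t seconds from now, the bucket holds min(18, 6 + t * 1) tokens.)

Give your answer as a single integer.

Answer: 4

Derivation:
Need 6 + t * 1 >= 10, so t >= 4/1.
Smallest integer t = ceil(4/1) = 4.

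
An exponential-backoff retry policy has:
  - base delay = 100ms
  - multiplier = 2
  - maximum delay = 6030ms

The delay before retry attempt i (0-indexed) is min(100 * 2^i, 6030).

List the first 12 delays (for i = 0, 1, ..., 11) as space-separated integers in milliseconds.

Answer: 100 200 400 800 1600 3200 6030 6030 6030 6030 6030 6030

Derivation:
Computing each delay:
  i=0: min(100*2^0, 6030) = 100
  i=1: min(100*2^1, 6030) = 200
  i=2: min(100*2^2, 6030) = 400
  i=3: min(100*2^3, 6030) = 800
  i=4: min(100*2^4, 6030) = 1600
  i=5: min(100*2^5, 6030) = 3200
  i=6: min(100*2^6, 6030) = 6030
  i=7: min(100*2^7, 6030) = 6030
  i=8: min(100*2^8, 6030) = 6030
  i=9: min(100*2^9, 6030) = 6030
  i=10: min(100*2^10, 6030) = 6030
  i=11: min(100*2^11, 6030) = 6030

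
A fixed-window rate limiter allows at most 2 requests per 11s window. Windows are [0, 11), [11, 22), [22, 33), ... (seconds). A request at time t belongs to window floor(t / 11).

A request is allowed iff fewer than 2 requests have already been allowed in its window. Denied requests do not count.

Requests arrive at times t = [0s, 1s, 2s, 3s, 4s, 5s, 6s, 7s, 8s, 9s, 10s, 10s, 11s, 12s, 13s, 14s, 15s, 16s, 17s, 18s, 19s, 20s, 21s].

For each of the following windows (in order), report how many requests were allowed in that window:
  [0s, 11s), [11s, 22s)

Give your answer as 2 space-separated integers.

Answer: 2 2

Derivation:
Processing requests:
  req#1 t=0s (window 0): ALLOW
  req#2 t=1s (window 0): ALLOW
  req#3 t=2s (window 0): DENY
  req#4 t=3s (window 0): DENY
  req#5 t=4s (window 0): DENY
  req#6 t=5s (window 0): DENY
  req#7 t=6s (window 0): DENY
  req#8 t=7s (window 0): DENY
  req#9 t=8s (window 0): DENY
  req#10 t=9s (window 0): DENY
  req#11 t=10s (window 0): DENY
  req#12 t=10s (window 0): DENY
  req#13 t=11s (window 1): ALLOW
  req#14 t=12s (window 1): ALLOW
  req#15 t=13s (window 1): DENY
  req#16 t=14s (window 1): DENY
  req#17 t=15s (window 1): DENY
  req#18 t=16s (window 1): DENY
  req#19 t=17s (window 1): DENY
  req#20 t=18s (window 1): DENY
  req#21 t=19s (window 1): DENY
  req#22 t=20s (window 1): DENY
  req#23 t=21s (window 1): DENY

Allowed counts by window: 2 2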